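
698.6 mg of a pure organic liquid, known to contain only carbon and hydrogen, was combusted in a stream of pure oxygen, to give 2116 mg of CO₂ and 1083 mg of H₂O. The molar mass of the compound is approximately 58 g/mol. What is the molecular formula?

mol C = 2.116 g CO₂ ÷ 44.009 g/mol = 0.048081 mol
mol H = 2 × 1.083 g H₂O ÷ 18.015 g/mol = 0.12023 mol
Divide by the smallest (0.048081 mol): C 1.000, H 2.501
Multiplying each by 2 gives whole numbers: C 2.00, H 5.00
Empirical formula: C2H5
Empirical-formula mass = 29.06 g/mol; 58 ÷ 29.06 ≈ 2, so the molecular formula is C4H10.

C4H10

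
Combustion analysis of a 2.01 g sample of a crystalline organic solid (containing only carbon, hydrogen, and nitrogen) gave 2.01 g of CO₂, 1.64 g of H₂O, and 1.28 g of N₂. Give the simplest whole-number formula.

mol C = 2.01 g CO₂ ÷ 44.009 g/mol = 0.04567 mol
mol H = 2 × 1.64 g H₂O ÷ 18.015 g/mol = 0.1821 mol
mol N = 2 × 1.28 g N₂ ÷ 28.014 g/mol = 0.09138 mol
Divide by the smallest (0.04567 mol): C 1.000, H 3.986, N 2.001

CH4N2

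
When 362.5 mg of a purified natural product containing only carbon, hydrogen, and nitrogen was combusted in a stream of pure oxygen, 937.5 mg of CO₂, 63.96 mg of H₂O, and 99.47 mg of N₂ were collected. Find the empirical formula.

C3HN

mol C = 0.9375 g CO₂ ÷ 44.009 g/mol = 0.021302 mol
mol H = 2 × 0.06396 g H₂O ÷ 18.015 g/mol = 0.0071007 mol
mol N = 2 × 0.09947 g N₂ ÷ 28.014 g/mol = 0.0071014 mol
Divide by the smallest (0.0071007 mol): C 3.000, H 1.000, N 1.000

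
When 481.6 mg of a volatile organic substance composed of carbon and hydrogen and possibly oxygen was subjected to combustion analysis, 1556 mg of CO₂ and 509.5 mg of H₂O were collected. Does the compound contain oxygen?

mol C = 1.556 g CO₂ ÷ 44.009 g/mol = 0.035356 mol
mol H = 2 × 0.5095 g H₂O ÷ 18.015 g/mol = 0.056564 mol
C and H together account for 0.48168 g — essentially the entire 0.4816 g sample — so the compound contains no oxygen.

no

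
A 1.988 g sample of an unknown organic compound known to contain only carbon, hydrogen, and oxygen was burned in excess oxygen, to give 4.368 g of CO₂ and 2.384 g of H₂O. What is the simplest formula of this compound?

C3H8O

mol C = 4.368 g CO₂ ÷ 44.009 g/mol = 0.099252 mol
mol H = 2 × 2.384 g H₂O ÷ 18.015 g/mol = 0.26467 mol
mass O = 1.988 − (1.1921 + 0.26679) = 0.52909 g → mol O = 0.52909 ÷ 15.999 = 0.033070 mol
Divide by the smallest (0.033070 mol): C 3.001, H 8.003, O 1.000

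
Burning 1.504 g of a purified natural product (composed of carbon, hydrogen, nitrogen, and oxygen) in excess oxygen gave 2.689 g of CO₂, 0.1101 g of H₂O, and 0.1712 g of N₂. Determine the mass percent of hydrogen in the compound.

mol C = 2.689 g CO₂ ÷ 44.009 g/mol = 0.061101 mol
mol H = 2 × 0.1101 g H₂O ÷ 18.015 g/mol = 0.012223 mol
mol N = 2 × 0.1712 g N₂ ÷ 28.014 g/mol = 0.012222 mol
mass O = 1.504 − (0.73389 + 0.012321 + 0.17120) = 0.58659 g → mol O = 0.58659 ÷ 15.999 = 0.036664 mol
mass % H = 0.012321 g ÷ 1.504 g × 100%

0.82%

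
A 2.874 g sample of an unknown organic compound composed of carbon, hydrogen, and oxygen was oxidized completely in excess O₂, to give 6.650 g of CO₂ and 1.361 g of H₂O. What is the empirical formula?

C8H8O3

mol C = 6.650 g CO₂ ÷ 44.009 g/mol = 0.15111 mol
mol H = 2 × 1.361 g H₂O ÷ 18.015 g/mol = 0.15110 mol
mass O = 2.874 − (1.8149 + 0.15231) = 0.90677 g → mol O = 0.90677 ÷ 15.999 = 0.056676 mol
Divide by the smallest (0.056676 mol): C 2.666, H 2.666, O 1.000
Multiplying each by 3 gives whole numbers: C 8.00, H 8.00, O 3.00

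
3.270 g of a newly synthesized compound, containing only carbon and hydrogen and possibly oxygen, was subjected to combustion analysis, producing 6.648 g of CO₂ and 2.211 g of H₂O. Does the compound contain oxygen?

mol C = 6.648 g CO₂ ÷ 44.009 g/mol = 0.15106 mol
mol H = 2 × 2.211 g H₂O ÷ 18.015 g/mol = 0.24546 mol
C and H account for only 2.0618 g of the 3.270 g sample; the remaining 1.2082 g must be oxygen.

yes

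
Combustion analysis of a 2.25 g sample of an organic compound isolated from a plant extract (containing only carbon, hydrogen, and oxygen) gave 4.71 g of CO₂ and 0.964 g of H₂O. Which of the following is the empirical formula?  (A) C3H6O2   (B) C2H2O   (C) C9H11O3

(B) C2H2O

mol C = 4.71 g CO₂ ÷ 44.009 g/mol = 0.1070 mol
mol H = 2 × 0.964 g H₂O ÷ 18.015 g/mol = 0.1070 mol
mass O = 2.25 − (1.285 + 0.1079) = 0.8567 g → mol O = 0.8567 ÷ 15.999 = 0.05354 mol
Divide by the smallest (0.05354 mol): C 1.999, H 1.999, O 1.000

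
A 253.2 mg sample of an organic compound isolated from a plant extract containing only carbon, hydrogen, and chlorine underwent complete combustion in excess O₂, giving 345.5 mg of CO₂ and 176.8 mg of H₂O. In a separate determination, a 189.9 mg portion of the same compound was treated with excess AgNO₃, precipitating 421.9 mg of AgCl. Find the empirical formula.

mol C = 0.3455 g CO₂ ÷ 44.009 g/mol = 0.0078507 mol
mol H = 2 × 0.1768 g H₂O ÷ 18.015 g/mol = 0.019628 mol
From the AgCl data: mol Cl per gram of compound = (0.4219 ÷ 143.318) ÷ 0.1899 = 0.015502 mol/g, so in the 0.2532 g combustion sample mol Cl = 0.0039251 mol
Divide by the smallest (0.0039251 mol): C 2.000, H 5.001, Cl 1.000

C2H5Cl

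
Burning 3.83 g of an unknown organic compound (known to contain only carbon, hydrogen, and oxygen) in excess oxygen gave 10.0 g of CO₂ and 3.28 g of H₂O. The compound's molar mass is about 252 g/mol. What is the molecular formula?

mol C = 10.0 g CO₂ ÷ 44.009 g/mol = 0.2272 mol
mol H = 2 × 3.28 g H₂O ÷ 18.015 g/mol = 0.3641 mol
mass O = 3.83 − (2.729 + 0.3671) = 0.7337 g → mol O = 0.7337 ÷ 15.999 = 0.04586 mol
Divide by the smallest (0.04586 mol): C 4.955, H 7.940, O 1.000
Empirical formula: C5H8O
Empirical-formula mass = 84.12 g/mol; 252 ÷ 84.12 ≈ 3, so the molecular formula is C15H24O3.

C15H24O3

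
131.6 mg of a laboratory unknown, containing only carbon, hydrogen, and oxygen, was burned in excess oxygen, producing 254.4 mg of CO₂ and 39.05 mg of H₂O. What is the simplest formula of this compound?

C8H6O5

mol C = 0.2544 g CO₂ ÷ 44.009 g/mol = 0.0057806 mol
mol H = 2 × 0.03905 g H₂O ÷ 18.015 g/mol = 0.0043353 mol
mass O = 0.1316 − (0.069431 + 0.0043700) = 0.057799 g → mol O = 0.057799 ÷ 15.999 = 0.0036127 mol
Divide by the smallest (0.0036127 mol): C 1.600, H 1.200, O 1.000
Multiplying each by 5 gives whole numbers: C 8.00, H 6.00, O 5.00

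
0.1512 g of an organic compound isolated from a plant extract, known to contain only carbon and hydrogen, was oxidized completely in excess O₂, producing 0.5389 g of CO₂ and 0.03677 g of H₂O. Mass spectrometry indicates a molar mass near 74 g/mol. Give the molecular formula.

mol C = 0.5389 g CO₂ ÷ 44.009 g/mol = 0.012245 mol
mol H = 2 × 0.03677 g H₂O ÷ 18.015 g/mol = 0.0040822 mol
Divide by the smallest (0.0040822 mol): C 3.000, H 1.000
Empirical formula: C3H
Empirical-formula mass = 37.04 g/mol; 74 ÷ 37.04 ≈ 2, so the molecular formula is C6H2.

C6H2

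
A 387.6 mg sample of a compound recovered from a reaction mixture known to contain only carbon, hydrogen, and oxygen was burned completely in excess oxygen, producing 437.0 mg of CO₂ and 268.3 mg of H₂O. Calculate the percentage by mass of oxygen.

mol C = 0.4370 g CO₂ ÷ 44.009 g/mol = 0.0099298 mol
mol H = 2 × 0.2683 g H₂O ÷ 18.015 g/mol = 0.029786 mol
mass O = 0.3876 − (0.11927 + 0.030025) = 0.23831 g → mol O = 0.23831 ÷ 15.999 = 0.014895 mol
mass % O = 0.23831 g ÷ 0.3876 g × 100%

61.48%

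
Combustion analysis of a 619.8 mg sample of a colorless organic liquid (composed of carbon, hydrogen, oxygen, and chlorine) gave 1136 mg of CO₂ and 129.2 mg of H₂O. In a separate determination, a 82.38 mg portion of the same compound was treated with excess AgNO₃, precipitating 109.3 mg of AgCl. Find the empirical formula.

C9H5Cl2O2

mol C = 1.136 g CO₂ ÷ 44.009 g/mol = 0.025813 mol
mol H = 2 × 0.1292 g H₂O ÷ 18.015 g/mol = 0.014344 mol
From the AgCl data: mol Cl per gram of compound = (0.1093 ÷ 143.318) ÷ 0.08238 = 0.0092576 mol/g, so in the 0.6198 g combustion sample mol Cl = 0.0057379 mol
mass O = 0.6198 − (0.31004 + 0.014458 + 0.20341) = 0.091896 g → mol O = 0.091896 ÷ 15.999 = 0.0057439 mol
Divide by the smallest (0.0057379 mol): C 4.499, H 2.500, Cl 1.000, O 1.001
Multiplying each by 2 gives whole numbers: C 9.00, H 5.00, Cl 2.00, O 2.00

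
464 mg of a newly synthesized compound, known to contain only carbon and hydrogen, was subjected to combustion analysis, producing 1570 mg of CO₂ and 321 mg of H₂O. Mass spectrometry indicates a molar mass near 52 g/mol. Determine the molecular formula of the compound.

C4H4

mol C = 1.57 g CO₂ ÷ 44.009 g/mol = 0.03567 mol
mol H = 2 × 0.321 g H₂O ÷ 18.015 g/mol = 0.03564 mol
Divide by the smallest (0.03564 mol): C 1.001, H 1.000
Empirical formula: CH
Empirical-formula mass = 13.02 g/mol; 52 ÷ 13.02 ≈ 4, so the molecular formula is C4H4.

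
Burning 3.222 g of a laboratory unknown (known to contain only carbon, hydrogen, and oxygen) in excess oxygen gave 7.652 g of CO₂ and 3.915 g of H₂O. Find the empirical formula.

C4H10O

mol C = 7.652 g CO₂ ÷ 44.009 g/mol = 0.17387 mol
mol H = 2 × 3.915 g H₂O ÷ 18.015 g/mol = 0.43464 mol
mass O = 3.222 − (2.0884 + 0.43811) = 0.69549 g → mol O = 0.69549 ÷ 15.999 = 0.043471 mol
Divide by the smallest (0.043471 mol): C 4.000, H 9.998, O 1.000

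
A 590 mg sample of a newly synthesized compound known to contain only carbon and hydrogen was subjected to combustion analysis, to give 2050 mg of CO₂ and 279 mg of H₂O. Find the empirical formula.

C3H2

mol C = 2.05 g CO₂ ÷ 44.009 g/mol = 0.04658 mol
mol H = 2 × 0.279 g H₂O ÷ 18.015 g/mol = 0.03097 mol
Divide by the smallest (0.03097 mol): C 1.504, H 1.000
Multiplying each by 2 gives whole numbers: C 3.01, H 2.00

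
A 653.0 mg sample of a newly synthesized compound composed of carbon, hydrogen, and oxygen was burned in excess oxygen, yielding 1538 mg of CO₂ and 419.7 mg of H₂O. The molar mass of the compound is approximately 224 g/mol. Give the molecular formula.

mol C = 1.538 g CO₂ ÷ 44.009 g/mol = 0.034947 mol
mol H = 2 × 0.4197 g H₂O ÷ 18.015 g/mol = 0.046595 mol
mass O = 0.6530 − (0.41975 + 0.046967) = 0.18628 g → mol O = 0.18628 ÷ 15.999 = 0.011643 mol
Divide by the smallest (0.011643 mol): C 3.002, H 4.002, O 1.000
Empirical formula: C3H4O
Empirical-formula mass = 56.06 g/mol; 224 ÷ 56.06 ≈ 4, so the molecular formula is C12H16O4.

C12H16O4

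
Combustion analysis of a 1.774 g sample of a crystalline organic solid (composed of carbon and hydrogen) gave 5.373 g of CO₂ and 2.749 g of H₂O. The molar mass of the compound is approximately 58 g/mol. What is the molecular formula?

mol C = 5.373 g CO₂ ÷ 44.009 g/mol = 0.12209 mol
mol H = 2 × 2.749 g H₂O ÷ 18.015 g/mol = 0.30519 mol
Divide by the smallest (0.12209 mol): C 1.000, H 2.500
Multiplying each by 2 gives whole numbers: C 2.00, H 5.00
Empirical formula: C2H5
Empirical-formula mass = 29.06 g/mol; 58 ÷ 29.06 ≈ 2, so the molecular formula is C4H10.

C4H10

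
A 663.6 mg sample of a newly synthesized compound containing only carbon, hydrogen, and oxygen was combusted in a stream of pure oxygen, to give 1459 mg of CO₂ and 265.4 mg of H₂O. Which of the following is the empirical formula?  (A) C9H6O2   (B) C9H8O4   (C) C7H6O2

mol C = 1.459 g CO₂ ÷ 44.009 g/mol = 0.033152 mol
mol H = 2 × 0.2654 g H₂O ÷ 18.015 g/mol = 0.029464 mol
mass O = 0.6636 − (0.39819 + 0.029700) = 0.23571 g → mol O = 0.23571 ÷ 15.999 = 0.014733 mol
Divide by the smallest (0.014733 mol): C 2.250, H 2.000, O 1.000
Multiplying each by 4 gives whole numbers: C 9.00, H 8.00, O 4.00

(B) C9H8O4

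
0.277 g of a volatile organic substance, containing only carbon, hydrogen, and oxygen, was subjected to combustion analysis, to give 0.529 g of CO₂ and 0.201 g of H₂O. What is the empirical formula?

mol C = 0.529 g CO₂ ÷ 44.009 g/mol = 0.01202 mol
mol H = 2 × 0.201 g H₂O ÷ 18.015 g/mol = 0.02231 mol
mass O = 0.277 − (0.1444 + 0.02249) = 0.1101 g → mol O = 0.1101 ÷ 15.999 = 0.006884 mol
Divide by the smallest (0.006884 mol): C 1.746, H 3.242, O 1.000
Multiplying each by 4 gives whole numbers: C 6.98, H 12.97, O 4.00

C7H13O4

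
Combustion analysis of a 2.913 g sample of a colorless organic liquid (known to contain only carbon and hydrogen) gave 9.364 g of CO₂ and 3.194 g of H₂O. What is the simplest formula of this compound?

C3H5

mol C = 9.364 g CO₂ ÷ 44.009 g/mol = 0.21277 mol
mol H = 2 × 3.194 g H₂O ÷ 18.015 g/mol = 0.35459 mol
Divide by the smallest (0.21277 mol): C 1.000, H 1.667
Multiplying each by 3 gives whole numbers: C 3.00, H 5.00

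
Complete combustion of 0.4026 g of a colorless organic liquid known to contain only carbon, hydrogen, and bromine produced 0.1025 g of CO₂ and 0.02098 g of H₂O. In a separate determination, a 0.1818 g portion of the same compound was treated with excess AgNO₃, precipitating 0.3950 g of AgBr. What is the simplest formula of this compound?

mol C = 0.1025 g CO₂ ÷ 44.009 g/mol = 0.0023291 mol
mol H = 2 × 0.02098 g H₂O ÷ 18.015 g/mol = 0.0023292 mol
From the AgBr data: mol Br per gram of compound = (0.3950 ÷ 187.772) ÷ 0.1818 = 0.011571 mol/g, so in the 0.4026 g combustion sample mol Br = 0.0046585 mol
Divide by the smallest (0.0023291 mol): C 1.000, H 1.000, Br 2.000

CHBr2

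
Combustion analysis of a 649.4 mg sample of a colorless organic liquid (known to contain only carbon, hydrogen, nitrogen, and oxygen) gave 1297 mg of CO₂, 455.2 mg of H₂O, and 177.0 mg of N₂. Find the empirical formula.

C7H12N3O

mol C = 1.297 g CO₂ ÷ 44.009 g/mol = 0.029471 mol
mol H = 2 × 0.4552 g H₂O ÷ 18.015 g/mol = 0.050536 mol
mol N = 2 × 0.1770 g N₂ ÷ 28.014 g/mol = 0.012637 mol
mass O = 0.6494 − (0.35398 + 0.050940 + 0.17700) = 0.067481 g → mol O = 0.067481 ÷ 15.999 = 0.0042178 mol
Divide by the smallest (0.0042178 mol): C 6.987, H 11.981, N 2.996, O 1.000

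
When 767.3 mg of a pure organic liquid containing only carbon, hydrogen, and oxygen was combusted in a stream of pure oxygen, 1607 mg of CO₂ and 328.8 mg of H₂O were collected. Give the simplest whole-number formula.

mol C = 1.607 g CO₂ ÷ 44.009 g/mol = 0.036515 mol
mol H = 2 × 0.3288 g H₂O ÷ 18.015 g/mol = 0.036503 mol
mass O = 0.7673 − (0.43858 + 0.036795) = 0.29192 g → mol O = 0.29192 ÷ 15.999 = 0.018246 mol
Divide by the smallest (0.018246 mol): C 2.001, H 2.001, O 1.000

C2H2O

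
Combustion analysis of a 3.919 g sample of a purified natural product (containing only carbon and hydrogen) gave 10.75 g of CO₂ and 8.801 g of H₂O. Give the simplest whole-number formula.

CH4

mol C = 10.75 g CO₂ ÷ 44.009 g/mol = 0.24427 mol
mol H = 2 × 8.801 g H₂O ÷ 18.015 g/mol = 0.97707 mol
Divide by the smallest (0.24427 mol): C 1.000, H 4.000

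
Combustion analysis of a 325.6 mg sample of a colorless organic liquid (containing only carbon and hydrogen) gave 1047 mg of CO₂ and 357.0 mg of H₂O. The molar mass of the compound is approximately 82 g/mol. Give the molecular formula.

C6H10

mol C = 1.047 g CO₂ ÷ 44.009 g/mol = 0.023791 mol
mol H = 2 × 0.3570 g H₂O ÷ 18.015 g/mol = 0.039634 mol
Divide by the smallest (0.023791 mol): C 1.000, H 1.666
Multiplying each by 3 gives whole numbers: C 3.00, H 5.00
Empirical formula: C3H5
Empirical-formula mass = 41.07 g/mol; 82 ÷ 41.07 ≈ 2, so the molecular formula is C6H10.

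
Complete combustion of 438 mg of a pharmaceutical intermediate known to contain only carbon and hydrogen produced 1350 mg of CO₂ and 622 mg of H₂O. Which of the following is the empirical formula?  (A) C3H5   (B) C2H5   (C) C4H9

(C) C4H9

mol C = 1.35 g CO₂ ÷ 44.009 g/mol = 0.03068 mol
mol H = 2 × 0.622 g H₂O ÷ 18.015 g/mol = 0.06905 mol
Divide by the smallest (0.03068 mol): C 1.000, H 2.251
Multiplying each by 4 gives whole numbers: C 4.00, H 9.00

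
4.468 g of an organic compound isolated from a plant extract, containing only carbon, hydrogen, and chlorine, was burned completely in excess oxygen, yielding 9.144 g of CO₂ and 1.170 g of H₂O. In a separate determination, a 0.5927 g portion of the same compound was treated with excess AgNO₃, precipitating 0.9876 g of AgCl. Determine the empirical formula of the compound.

C8H5Cl2

mol C = 9.144 g CO₂ ÷ 44.009 g/mol = 0.20778 mol
mol H = 2 × 1.170 g H₂O ÷ 18.015 g/mol = 0.12989 mol
From the AgCl data: mol Cl per gram of compound = (0.9876 ÷ 143.318) ÷ 0.5927 = 0.011626 mol/g, so in the 4.468 g combustion sample mol Cl = 0.051947 mol
Divide by the smallest (0.051947 mol): C 4.000, H 2.500, Cl 1.000
Multiplying each by 2 gives whole numbers: C 8.00, H 5.00, Cl 2.00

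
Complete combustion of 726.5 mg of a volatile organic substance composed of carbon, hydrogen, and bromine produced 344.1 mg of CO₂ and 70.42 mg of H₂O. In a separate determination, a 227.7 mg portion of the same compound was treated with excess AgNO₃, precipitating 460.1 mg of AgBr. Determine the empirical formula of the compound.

mol C = 0.3441 g CO₂ ÷ 44.009 g/mol = 0.0078189 mol
mol H = 2 × 0.07042 g H₂O ÷ 18.015 g/mol = 0.0078179 mol
From the AgBr data: mol Br per gram of compound = (0.4601 ÷ 187.772) ÷ 0.2277 = 0.010761 mol/g, so in the 0.7265 g combustion sample mol Br = 0.0078180 mol
Divide by the smallest (0.0078179 mol): C 1.000, H 1.000, Br 1.000

CHBr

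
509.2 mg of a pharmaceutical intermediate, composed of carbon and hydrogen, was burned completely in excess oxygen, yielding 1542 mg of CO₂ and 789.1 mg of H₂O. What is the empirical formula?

mol C = 1.542 g CO₂ ÷ 44.009 g/mol = 0.035038 mol
mol H = 2 × 0.7891 g H₂O ÷ 18.015 g/mol = 0.087605 mol
Divide by the smallest (0.035038 mol): C 1.000, H 2.500
Multiplying each by 2 gives whole numbers: C 2.00, H 5.00

C2H5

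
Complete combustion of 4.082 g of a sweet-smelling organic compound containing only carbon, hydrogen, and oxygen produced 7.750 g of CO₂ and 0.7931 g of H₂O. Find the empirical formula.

mol C = 7.750 g CO₂ ÷ 44.009 g/mol = 0.17610 mol
mol H = 2 × 0.7931 g H₂O ÷ 18.015 g/mol = 0.088049 mol
mass O = 4.082 − (2.1151 + 0.088753) = 1.8781 g → mol O = 1.8781 ÷ 15.999 = 0.11739 mol
Divide by the smallest (0.088049 mol): C 2.000, H 1.000, O 1.333
Multiplying each by 3 gives whole numbers: C 6.00, H 3.00, O 4.00

C6H3O4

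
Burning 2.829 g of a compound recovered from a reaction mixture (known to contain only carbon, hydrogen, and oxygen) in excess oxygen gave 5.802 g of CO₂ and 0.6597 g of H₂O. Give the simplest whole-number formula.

C9H5O5

mol C = 5.802 g CO₂ ÷ 44.009 g/mol = 0.13184 mol
mol H = 2 × 0.6597 g H₂O ÷ 18.015 g/mol = 0.073239 mol
mass O = 2.829 − (1.5835 + 0.073825) = 1.1717 g → mol O = 1.1717 ÷ 15.999 = 0.073235 mol
Divide by the smallest (0.073235 mol): C 1.800, H 1.000, O 1.000
Multiplying each by 5 gives whole numbers: C 9.00, H 5.00, O 5.00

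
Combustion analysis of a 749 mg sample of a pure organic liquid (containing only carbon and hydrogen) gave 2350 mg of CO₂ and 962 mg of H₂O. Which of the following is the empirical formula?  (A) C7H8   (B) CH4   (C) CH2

mol C = 2.35 g CO₂ ÷ 44.009 g/mol = 0.05340 mol
mol H = 2 × 0.962 g H₂O ÷ 18.015 g/mol = 0.1068 mol
Divide by the smallest (0.05340 mol): C 1.000, H 2.000

(C) CH2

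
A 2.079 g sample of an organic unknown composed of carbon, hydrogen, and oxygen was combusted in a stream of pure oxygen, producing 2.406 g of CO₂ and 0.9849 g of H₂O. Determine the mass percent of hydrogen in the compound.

5.30%

mol C = 2.406 g CO₂ ÷ 44.009 g/mol = 0.054671 mol
mol H = 2 × 0.9849 g H₂O ÷ 18.015 g/mol = 0.10934 mol
mass O = 2.079 − (0.65665 + 0.11022) = 1.3121 g → mol O = 1.3121 ÷ 15.999 = 0.082014 mol
mass % H = 0.11022 g ÷ 2.079 g × 100%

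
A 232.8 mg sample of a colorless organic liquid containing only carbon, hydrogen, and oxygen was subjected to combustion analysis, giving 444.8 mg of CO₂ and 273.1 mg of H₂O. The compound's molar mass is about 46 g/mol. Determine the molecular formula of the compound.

C2H6O

mol C = 0.4448 g CO₂ ÷ 44.009 g/mol = 0.010107 mol
mol H = 2 × 0.2731 g H₂O ÷ 18.015 g/mol = 0.030319 mol
mass O = 0.2328 − (0.12140 + 0.030562) = 0.080843 g → mol O = 0.080843 ÷ 15.999 = 0.0050530 mol
Divide by the smallest (0.0050530 mol): C 2.000, H 6.000, O 1.000
Empirical formula: C2H6O
Empirical-formula mass = 46.07 g/mol; 46 ÷ 46.07 ≈ 1, so the molecular formula is C2H6O.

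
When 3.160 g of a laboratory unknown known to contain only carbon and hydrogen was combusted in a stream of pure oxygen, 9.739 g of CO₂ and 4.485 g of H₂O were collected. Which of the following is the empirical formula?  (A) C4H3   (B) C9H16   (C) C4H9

mol C = 9.739 g CO₂ ÷ 44.009 g/mol = 0.22130 mol
mol H = 2 × 4.485 g H₂O ÷ 18.015 g/mol = 0.49792 mol
Divide by the smallest (0.22130 mol): C 1.000, H 2.250
Multiplying each by 4 gives whole numbers: C 4.00, H 9.00

(C) C4H9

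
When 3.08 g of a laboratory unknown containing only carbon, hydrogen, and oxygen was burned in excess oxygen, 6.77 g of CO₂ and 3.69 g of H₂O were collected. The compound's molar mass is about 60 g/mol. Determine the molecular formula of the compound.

C3H8O

mol C = 6.77 g CO₂ ÷ 44.009 g/mol = 0.1538 mol
mol H = 2 × 3.69 g H₂O ÷ 18.015 g/mol = 0.4097 mol
mass O = 3.08 − (1.848 + 0.4129) = 0.8194 g → mol O = 0.8194 ÷ 15.999 = 0.05121 mol
Divide by the smallest (0.05121 mol): C 3.004, H 7.999, O 1.000
Empirical formula: C3H8O
Empirical-formula mass = 60.10 g/mol; 60 ÷ 60.10 ≈ 1, so the molecular formula is C3H8O.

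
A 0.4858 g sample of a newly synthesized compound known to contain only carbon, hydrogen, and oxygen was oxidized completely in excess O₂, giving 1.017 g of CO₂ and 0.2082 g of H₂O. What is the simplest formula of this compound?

mol C = 1.017 g CO₂ ÷ 44.009 g/mol = 0.023109 mol
mol H = 2 × 0.2082 g H₂O ÷ 18.015 g/mol = 0.023114 mol
mass O = 0.4858 − (0.27756 + 0.023299) = 0.18494 g → mol O = 0.18494 ÷ 15.999 = 0.011559 mol
Divide by the smallest (0.011559 mol): C 1.999, H 2.000, O 1.000

C2H2O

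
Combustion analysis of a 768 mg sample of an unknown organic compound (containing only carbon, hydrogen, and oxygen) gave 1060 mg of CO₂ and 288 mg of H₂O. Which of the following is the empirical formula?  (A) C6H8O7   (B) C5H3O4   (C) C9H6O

(A) C6H8O7

mol C = 1.06 g CO₂ ÷ 44.009 g/mol = 0.02409 mol
mol H = 2 × 0.288 g H₂O ÷ 18.015 g/mol = 0.03197 mol
mass O = 0.768 − (0.2893 + 0.03223) = 0.4465 g → mol O = 0.4465 ÷ 15.999 = 0.02791 mol
Divide by the smallest (0.02409 mol): C 1.000, H 1.327, O 1.159
Multiplying each by 6 gives whole numbers: C 6.00, H 7.96, O 6.95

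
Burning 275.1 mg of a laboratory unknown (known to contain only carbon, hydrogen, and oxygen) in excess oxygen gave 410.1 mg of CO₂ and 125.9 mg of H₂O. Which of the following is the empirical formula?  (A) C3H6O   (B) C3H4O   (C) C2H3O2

mol C = 0.4101 g CO₂ ÷ 44.009 g/mol = 0.0093185 mol
mol H = 2 × 0.1259 g H₂O ÷ 18.015 g/mol = 0.013977 mol
mass O = 0.2751 − (0.11193 + 0.014089) = 0.14909 g → mol O = 0.14909 ÷ 15.999 = 0.0093184 mol
Divide by the smallest (0.0093184 mol): C 1.000, H 1.500, O 1.000
Multiplying each by 2 gives whole numbers: C 2.00, H 3.00, O 2.00

(C) C2H3O2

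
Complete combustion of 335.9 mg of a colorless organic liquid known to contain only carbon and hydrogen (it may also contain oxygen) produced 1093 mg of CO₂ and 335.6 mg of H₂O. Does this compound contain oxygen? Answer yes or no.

no

mol C = 1.093 g CO₂ ÷ 44.009 g/mol = 0.024836 mol
mol H = 2 × 0.3356 g H₂O ÷ 18.015 g/mol = 0.037258 mol
C and H together account for 0.33586 g — essentially the entire 0.3359 g sample — so the compound contains no oxygen.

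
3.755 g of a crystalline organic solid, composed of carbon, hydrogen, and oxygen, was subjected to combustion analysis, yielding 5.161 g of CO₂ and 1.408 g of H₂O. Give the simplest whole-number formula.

mol C = 5.161 g CO₂ ÷ 44.009 g/mol = 0.11727 mol
mol H = 2 × 1.408 g H₂O ÷ 18.015 g/mol = 0.15631 mol
mass O = 3.755 − (1.4085 + 0.15756) = 2.1889 g → mol O = 2.1889 ÷ 15.999 = 0.13681 mol
Divide by the smallest (0.11727 mol): C 1.000, H 1.333, O 1.167
Multiplying each by 6 gives whole numbers: C 6.00, H 8.00, O 7.00

C6H8O7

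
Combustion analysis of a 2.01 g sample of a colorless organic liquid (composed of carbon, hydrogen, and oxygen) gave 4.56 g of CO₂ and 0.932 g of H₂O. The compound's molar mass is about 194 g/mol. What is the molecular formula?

C10H10O4

mol C = 4.56 g CO₂ ÷ 44.009 g/mol = 0.1036 mol
mol H = 2 × 0.932 g H₂O ÷ 18.015 g/mol = 0.1035 mol
mass O = 2.01 − (1.245 + 0.1043) = 0.6612 g → mol O = 0.6612 ÷ 15.999 = 0.04133 mol
Divide by the smallest (0.04133 mol): C 2.507, H 2.504, O 1.000
Multiplying each by 2 gives whole numbers: C 5.01, H 5.01, O 2.00
Empirical formula: C5H5O2
Empirical-formula mass = 97.09 g/mol; 194 ÷ 97.09 ≈ 2, so the molecular formula is C10H10O4.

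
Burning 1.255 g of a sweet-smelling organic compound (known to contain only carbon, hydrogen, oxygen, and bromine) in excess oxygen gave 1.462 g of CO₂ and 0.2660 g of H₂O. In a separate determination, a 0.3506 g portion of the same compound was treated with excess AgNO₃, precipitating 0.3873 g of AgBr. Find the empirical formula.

mol C = 1.462 g CO₂ ÷ 44.009 g/mol = 0.033220 mol
mol H = 2 × 0.2660 g H₂O ÷ 18.015 g/mol = 0.029531 mol
From the AgBr data: mol Br per gram of compound = (0.3873 ÷ 187.772) ÷ 0.3506 = 0.0058831 mol/g, so in the 1.255 g combustion sample mol Br = 0.0073833 mol
mass O = 1.255 − (0.39901 + 0.029767 + 0.58995) = 0.23627 g → mol O = 0.23627 ÷ 15.999 = 0.014768 mol
Divide by the smallest (0.0073833 mol): C 4.499, H 4.000, Br 1.000, O 2.000
Multiplying each by 2 gives whole numbers: C 9.00, H 8.00, Br 2.00, O 4.00

C9H8Br2O4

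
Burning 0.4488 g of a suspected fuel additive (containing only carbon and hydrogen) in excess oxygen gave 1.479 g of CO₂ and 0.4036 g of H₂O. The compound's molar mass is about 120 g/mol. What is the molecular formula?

mol C = 1.479 g CO₂ ÷ 44.009 g/mol = 0.033607 mol
mol H = 2 × 0.4036 g H₂O ÷ 18.015 g/mol = 0.044807 mol
Divide by the smallest (0.033607 mol): C 1.000, H 1.333
Multiplying each by 3 gives whole numbers: C 3.00, H 4.00
Empirical formula: C3H4
Empirical-formula mass = 40.06 g/mol; 120 ÷ 40.06 ≈ 3, so the molecular formula is C9H12.

C9H12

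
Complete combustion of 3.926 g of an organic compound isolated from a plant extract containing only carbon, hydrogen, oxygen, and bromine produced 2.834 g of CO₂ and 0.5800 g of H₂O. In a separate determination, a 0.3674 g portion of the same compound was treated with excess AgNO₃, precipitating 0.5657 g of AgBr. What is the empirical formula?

mol C = 2.834 g CO₂ ÷ 44.009 g/mol = 0.064396 mol
mol H = 2 × 0.5800 g H₂O ÷ 18.015 g/mol = 0.064391 mol
From the AgBr data: mol Br per gram of compound = (0.5657 ÷ 187.772) ÷ 0.3674 = 0.0082000 mol/g, so in the 3.926 g combustion sample mol Br = 0.032193 mol
mass O = 3.926 − (0.77346 + 0.064906 + 2.5724) = 0.51526 g → mol O = 0.51526 ÷ 15.999 = 0.032205 mol
Divide by the smallest (0.032193 mol): C 2.000, H 2.000, Br 1.000, O 1.000

C2H2BrO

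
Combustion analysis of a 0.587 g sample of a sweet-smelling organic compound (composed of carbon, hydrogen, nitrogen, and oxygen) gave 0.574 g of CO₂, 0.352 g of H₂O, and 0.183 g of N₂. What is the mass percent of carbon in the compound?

mol C = 0.574 g CO₂ ÷ 44.009 g/mol = 0.01304 mol
mol H = 2 × 0.352 g H₂O ÷ 18.015 g/mol = 0.03908 mol
mol N = 2 × 0.183 g N₂ ÷ 28.014 g/mol = 0.01306 mol
mass O = 0.587 − (0.1567 + 0.03939 + 0.1830) = 0.2080 g → mol O = 0.2080 ÷ 15.999 = 0.01300 mol
mass % C = 0.1567 g ÷ 0.587 g × 100%

26.7%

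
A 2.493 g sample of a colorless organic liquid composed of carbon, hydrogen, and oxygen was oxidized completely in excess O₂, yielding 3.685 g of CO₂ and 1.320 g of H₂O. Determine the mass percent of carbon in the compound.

40.34%

mol C = 3.685 g CO₂ ÷ 44.009 g/mol = 0.083733 mol
mol H = 2 × 1.320 g H₂O ÷ 18.015 g/mol = 0.14654 mol
mass O = 2.493 − (1.0057 + 0.14772) = 1.3396 g → mol O = 1.3396 ÷ 15.999 = 0.083728 mol
mass % C = 1.0057 g ÷ 2.493 g × 100%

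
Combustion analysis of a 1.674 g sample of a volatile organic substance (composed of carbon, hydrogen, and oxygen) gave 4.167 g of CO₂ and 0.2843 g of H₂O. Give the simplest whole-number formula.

C3HO

mol C = 4.167 g CO₂ ÷ 44.009 g/mol = 0.094685 mol
mol H = 2 × 0.2843 g H₂O ÷ 18.015 g/mol = 0.031563 mol
mass O = 1.674 − (1.1373 + 0.031815) = 0.50492 g → mol O = 0.50492 ÷ 15.999 = 0.031560 mol
Divide by the smallest (0.031560 mol): C 3.000, H 1.000, O 1.000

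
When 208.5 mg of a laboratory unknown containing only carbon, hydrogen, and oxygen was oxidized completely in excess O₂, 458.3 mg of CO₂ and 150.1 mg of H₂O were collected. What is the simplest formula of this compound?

C5H8O2

mol C = 0.4583 g CO₂ ÷ 44.009 g/mol = 0.010414 mol
mol H = 2 × 0.1501 g H₂O ÷ 18.015 g/mol = 0.016664 mol
mass O = 0.2085 − (0.12508 + 0.016797) = 0.066623 g → mol O = 0.066623 ÷ 15.999 = 0.0041642 mol
Divide by the smallest (0.0041642 mol): C 2.501, H 4.002, O 1.000
Multiplying each by 2 gives whole numbers: C 5.00, H 8.00, O 2.00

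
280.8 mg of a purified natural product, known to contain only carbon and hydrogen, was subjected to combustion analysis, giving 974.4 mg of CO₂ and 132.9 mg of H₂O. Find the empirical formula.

mol C = 0.9744 g CO₂ ÷ 44.009 g/mol = 0.022141 mol
mol H = 2 × 0.1329 g H₂O ÷ 18.015 g/mol = 0.014754 mol
Divide by the smallest (0.014754 mol): C 1.501, H 1.000
Multiplying each by 2 gives whole numbers: C 3.00, H 2.00

C3H2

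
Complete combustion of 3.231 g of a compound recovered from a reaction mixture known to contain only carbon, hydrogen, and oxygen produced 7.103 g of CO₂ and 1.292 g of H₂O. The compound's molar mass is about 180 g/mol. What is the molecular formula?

C9H8O4

mol C = 7.103 g CO₂ ÷ 44.009 g/mol = 0.16140 mol
mol H = 2 × 1.292 g H₂O ÷ 18.015 g/mol = 0.14344 mol
mass O = 3.231 − (1.9386 + 0.14458) = 1.1479 g → mol O = 1.1479 ÷ 15.999 = 0.071745 mol
Divide by the smallest (0.071745 mol): C 2.250, H 1.999, O 1.000
Multiplying each by 4 gives whole numbers: C 9.00, H 8.00, O 4.00
Empirical formula: C9H8O4
Empirical-formula mass = 180.16 g/mol; 180 ÷ 180.16 ≈ 1, so the molecular formula is C9H8O4.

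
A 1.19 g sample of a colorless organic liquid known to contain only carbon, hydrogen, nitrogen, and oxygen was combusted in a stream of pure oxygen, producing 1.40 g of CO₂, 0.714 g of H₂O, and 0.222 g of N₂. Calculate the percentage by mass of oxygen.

42.5%

mol C = 1.40 g CO₂ ÷ 44.009 g/mol = 0.03181 mol
mol H = 2 × 0.714 g H₂O ÷ 18.015 g/mol = 0.07927 mol
mol N = 2 × 0.222 g N₂ ÷ 28.014 g/mol = 0.01585 mol
mass O = 1.19 − (0.3821 + 0.07990 + 0.2220) = 0.5060 g → mol O = 0.5060 ÷ 15.999 = 0.03163 mol
mass % O = 0.5060 g ÷ 1.19 g × 100%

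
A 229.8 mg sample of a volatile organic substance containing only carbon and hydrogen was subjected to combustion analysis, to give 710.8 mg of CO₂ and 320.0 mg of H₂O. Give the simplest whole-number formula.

C5H11

mol C = 0.7108 g CO₂ ÷ 44.009 g/mol = 0.016151 mol
mol H = 2 × 0.3200 g H₂O ÷ 18.015 g/mol = 0.035526 mol
Divide by the smallest (0.016151 mol): C 1.000, H 2.200
Multiplying each by 5 gives whole numbers: C 5.00, H 11.00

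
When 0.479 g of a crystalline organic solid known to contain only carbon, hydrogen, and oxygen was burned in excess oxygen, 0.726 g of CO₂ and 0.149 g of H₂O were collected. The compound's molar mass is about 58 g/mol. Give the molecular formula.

C2H2O2

mol C = 0.726 g CO₂ ÷ 44.009 g/mol = 0.01650 mol
mol H = 2 × 0.149 g H₂O ÷ 18.015 g/mol = 0.01654 mol
mass O = 0.479 − (0.1981 + 0.01667) = 0.2642 g → mol O = 0.2642 ÷ 15.999 = 0.01651 mol
Divide by the smallest (0.01650 mol): C 1.000, H 1.003, O 1.001
Empirical formula: CHO
Empirical-formula mass = 29.02 g/mol; 58 ÷ 29.02 ≈ 2, so the molecular formula is C2H2O2.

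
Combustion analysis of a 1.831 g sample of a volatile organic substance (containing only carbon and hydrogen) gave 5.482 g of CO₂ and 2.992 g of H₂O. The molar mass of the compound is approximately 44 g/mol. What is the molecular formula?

mol C = 5.482 g CO₂ ÷ 44.009 g/mol = 0.12457 mol
mol H = 2 × 2.992 g H₂O ÷ 18.015 g/mol = 0.33217 mol
Divide by the smallest (0.12457 mol): C 1.000, H 2.667
Multiplying each by 3 gives whole numbers: C 3.00, H 8.00
Empirical formula: C3H8
Empirical-formula mass = 44.10 g/mol; 44 ÷ 44.10 ≈ 1, so the molecular formula is C3H8.

C3H8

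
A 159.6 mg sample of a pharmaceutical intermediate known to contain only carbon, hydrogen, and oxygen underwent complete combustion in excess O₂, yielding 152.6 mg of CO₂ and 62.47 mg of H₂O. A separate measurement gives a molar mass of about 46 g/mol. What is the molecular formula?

mol C = 0.1526 g CO₂ ÷ 44.009 g/mol = 0.0034675 mol
mol H = 2 × 0.06247 g H₂O ÷ 18.015 g/mol = 0.0069353 mol
mass O = 0.1596 − (0.041648 + 0.0069908) = 0.11096 g → mol O = 0.11096 ÷ 15.999 = 0.0069355 mol
Divide by the smallest (0.0034675 mol): C 1.000, H 2.000, O 2.000
Empirical formula: CH2O2
Empirical-formula mass = 46.02 g/mol; 46 ÷ 46.02 ≈ 1, so the molecular formula is CH2O2.

CH2O2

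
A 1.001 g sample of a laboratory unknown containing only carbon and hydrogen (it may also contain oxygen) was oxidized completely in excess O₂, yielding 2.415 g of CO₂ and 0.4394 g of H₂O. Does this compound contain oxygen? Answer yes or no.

mol C = 2.415 g CO₂ ÷ 44.009 g/mol = 0.054875 mol
mol H = 2 × 0.4394 g H₂O ÷ 18.015 g/mol = 0.048782 mol
C and H account for only 0.70828 g of the 1.001 g sample; the remaining 0.29272 g must be oxygen.

yes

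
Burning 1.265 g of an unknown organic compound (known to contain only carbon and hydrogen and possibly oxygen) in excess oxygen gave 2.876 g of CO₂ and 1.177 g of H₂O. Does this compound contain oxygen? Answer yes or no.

mol C = 2.876 g CO₂ ÷ 44.009 g/mol = 0.065350 mol
mol H = 2 × 1.177 g H₂O ÷ 18.015 g/mol = 0.13067 mol
C and H account for only 0.91664 g of the 1.265 g sample; the remaining 0.34836 g must be oxygen.

yes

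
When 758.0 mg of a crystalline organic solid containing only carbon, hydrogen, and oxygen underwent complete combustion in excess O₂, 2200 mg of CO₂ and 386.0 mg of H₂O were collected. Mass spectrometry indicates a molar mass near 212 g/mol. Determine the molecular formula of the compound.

mol C = 2.200 g CO₂ ÷ 44.009 g/mol = 0.049990 mol
mol H = 2 × 0.3860 g H₂O ÷ 18.015 g/mol = 0.042853 mol
mass O = 0.7580 − (0.60043 + 0.043196) = 0.11438 g → mol O = 0.11438 ÷ 15.999 = 0.0071490 mol
Divide by the smallest (0.0071490 mol): C 6.993, H 5.994, O 1.000
Empirical formula: C7H6O
Empirical-formula mass = 106.12 g/mol; 212 ÷ 106.12 ≈ 2, so the molecular formula is C14H12O2.

C14H12O2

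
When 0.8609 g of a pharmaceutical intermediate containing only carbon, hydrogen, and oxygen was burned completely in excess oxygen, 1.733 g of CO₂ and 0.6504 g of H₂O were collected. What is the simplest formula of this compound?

mol C = 1.733 g CO₂ ÷ 44.009 g/mol = 0.039378 mol
mol H = 2 × 0.6504 g H₂O ÷ 18.015 g/mol = 0.072206 mol
mass O = 0.8609 − (0.47297 + 0.072784) = 0.31514 g → mol O = 0.31514 ÷ 15.999 = 0.019698 mol
Divide by the smallest (0.019698 mol): C 1.999, H 3.666, O 1.000
Multiplying each by 3 gives whole numbers: C 6.00, H 11.00, O 3.00

C6H11O3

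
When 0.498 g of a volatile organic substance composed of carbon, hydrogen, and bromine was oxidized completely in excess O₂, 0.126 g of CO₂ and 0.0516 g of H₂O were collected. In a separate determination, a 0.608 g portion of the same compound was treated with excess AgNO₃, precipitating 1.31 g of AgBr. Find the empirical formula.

mol C = 0.126 g CO₂ ÷ 44.009 g/mol = 0.002863 mol
mol H = 2 × 0.0516 g H₂O ÷ 18.015 g/mol = 0.005729 mol
From the AgBr data: mol Br per gram of compound = (1.31 ÷ 187.772) ÷ 0.608 = 0.01147 mol/g, so in the 0.498 g combustion sample mol Br = 0.005714 mol
Divide by the smallest (0.002863 mol): C 1.000, H 2.001, Br 1.996

CH2Br2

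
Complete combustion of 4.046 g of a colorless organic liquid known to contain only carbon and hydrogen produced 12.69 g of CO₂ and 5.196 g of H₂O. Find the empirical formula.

mol C = 12.69 g CO₂ ÷ 44.009 g/mol = 0.28835 mol
mol H = 2 × 5.196 g H₂O ÷ 18.015 g/mol = 0.57685 mol
Divide by the smallest (0.28835 mol): C 1.000, H 2.001

CH2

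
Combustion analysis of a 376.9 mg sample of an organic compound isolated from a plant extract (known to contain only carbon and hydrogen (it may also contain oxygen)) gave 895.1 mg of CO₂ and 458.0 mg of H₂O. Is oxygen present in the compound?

yes

mol C = 0.8951 g CO₂ ÷ 44.009 g/mol = 0.020339 mol
mol H = 2 × 0.4580 g H₂O ÷ 18.015 g/mol = 0.050847 mol
C and H account for only 0.29555 g of the 0.3769 g sample; the remaining 0.081355 g must be oxygen.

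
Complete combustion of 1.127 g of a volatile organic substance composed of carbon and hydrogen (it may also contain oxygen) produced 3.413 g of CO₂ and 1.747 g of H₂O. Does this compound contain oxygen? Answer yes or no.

mol C = 3.413 g CO₂ ÷ 44.009 g/mol = 0.077552 mol
mol H = 2 × 1.747 g H₂O ÷ 18.015 g/mol = 0.19395 mol
C and H together account for 1.1270 g — essentially the entire 1.127 g sample — so the compound contains no oxygen.

no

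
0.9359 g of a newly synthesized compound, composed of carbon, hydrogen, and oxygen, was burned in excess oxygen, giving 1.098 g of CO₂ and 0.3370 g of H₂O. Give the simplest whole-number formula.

C2H3O3

mol C = 1.098 g CO₂ ÷ 44.009 g/mol = 0.024949 mol
mol H = 2 × 0.3370 g H₂O ÷ 18.015 g/mol = 0.037413 mol
mass O = 0.9359 − (0.29967 + 0.037713) = 0.59852 g → mol O = 0.59852 ÷ 15.999 = 0.037410 mol
Divide by the smallest (0.024949 mol): C 1.000, H 1.500, O 1.499
Multiplying each by 2 gives whole numbers: C 2.00, H 3.00, O 3.00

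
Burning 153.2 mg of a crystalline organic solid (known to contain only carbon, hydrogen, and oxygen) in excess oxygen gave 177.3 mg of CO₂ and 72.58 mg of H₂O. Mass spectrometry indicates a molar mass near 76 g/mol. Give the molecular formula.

mol C = 0.1773 g CO₂ ÷ 44.009 g/mol = 0.0040287 mol
mol H = 2 × 0.07258 g H₂O ÷ 18.015 g/mol = 0.0080577 mol
mass O = 0.1532 − (0.048389 + 0.0081222) = 0.096689 g → mol O = 0.096689 ÷ 15.999 = 0.0060434 mol
Divide by the smallest (0.0040287 mol): C 1.000, H 2.000, O 1.500
Multiplying each by 2 gives whole numbers: C 2.00, H 4.00, O 3.00
Empirical formula: C2H4O3
Empirical-formula mass = 76.05 g/mol; 76 ÷ 76.05 ≈ 1, so the molecular formula is C2H4O3.

C2H4O3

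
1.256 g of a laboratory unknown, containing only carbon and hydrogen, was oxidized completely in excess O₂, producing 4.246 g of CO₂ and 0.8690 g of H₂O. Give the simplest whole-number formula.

mol C = 4.246 g CO₂ ÷ 44.009 g/mol = 0.096480 mol
mol H = 2 × 0.8690 g H₂O ÷ 18.015 g/mol = 0.096475 mol
Divide by the smallest (0.096475 mol): C 1.000, H 1.000

CH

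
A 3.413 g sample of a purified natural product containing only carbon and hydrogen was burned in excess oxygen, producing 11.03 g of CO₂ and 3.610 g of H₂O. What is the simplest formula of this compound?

mol C = 11.03 g CO₂ ÷ 44.009 g/mol = 0.25063 mol
mol H = 2 × 3.610 g H₂O ÷ 18.015 g/mol = 0.40078 mol
Divide by the smallest (0.25063 mol): C 1.000, H 1.599
Multiplying each by 5 gives whole numbers: C 5.00, H 8.00

C5H8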